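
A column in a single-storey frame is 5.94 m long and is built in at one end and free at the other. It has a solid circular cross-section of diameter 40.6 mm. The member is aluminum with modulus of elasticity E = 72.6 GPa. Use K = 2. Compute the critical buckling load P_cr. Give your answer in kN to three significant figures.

P_cr ≈ 0.677 kN

I = πd⁴/64 = π×40.6⁴/64 = 1.334×10^5 mm⁴
I = 1.334×10^5 mm⁴ = 1.334×10^-7 m⁴
Effective length L_e = K·L = 2 × 5.94 = 11.88 m
P_cr = π²EI / L_e² = π² × 72.6×10⁹ × 1.334×10^-7 / 11.88² = 677.1 N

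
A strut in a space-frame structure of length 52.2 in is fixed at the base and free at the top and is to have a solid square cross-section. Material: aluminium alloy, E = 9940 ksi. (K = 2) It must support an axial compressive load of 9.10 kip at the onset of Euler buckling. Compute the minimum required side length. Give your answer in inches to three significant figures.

L_e = K·L = 2 × 52.2 = 104.4 in
Required I = P_cr·L_e²/(π²E) = 9.100×10^3 × 104.4² / (π² × 9.94×10^6) = 1.011 in⁴
Solid square: I = a⁴/12  ⇒  a = (12I)^(1/4) = (12×1.011)^(1/4) = 1.87 in

a ≈ 1.87 in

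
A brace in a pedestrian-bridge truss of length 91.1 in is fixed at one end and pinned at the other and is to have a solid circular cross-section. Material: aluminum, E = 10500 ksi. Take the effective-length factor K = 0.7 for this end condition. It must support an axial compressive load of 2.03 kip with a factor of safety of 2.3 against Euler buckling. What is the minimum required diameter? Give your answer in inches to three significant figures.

d ≈ 1.39 in

Required P_cr = n·P = 2.3 × 2.03 = 4.669 kip
L_e = K·L = 0.7 × 91.1 = 63.77 in
Required I = P_cr·L_e²/(π²E) = 4.669×10^3 × 63.77² / (π² × 1.05×10^7) = 0.1832 in⁴
Solid circle: I = πd⁴/64  ⇒  d = (64I/π)^(1/4) = (64×0.1832/π)^(1/4) = 1.39 in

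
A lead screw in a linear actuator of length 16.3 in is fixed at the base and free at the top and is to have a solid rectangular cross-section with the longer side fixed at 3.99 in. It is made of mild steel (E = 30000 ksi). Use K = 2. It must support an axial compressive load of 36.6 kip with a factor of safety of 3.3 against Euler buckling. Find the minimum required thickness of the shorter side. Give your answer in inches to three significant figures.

Required P_cr = n·P = 3.3 × 36.6 = 120.8 kip
L_e = K·L = 2 × 16.3 = 32.60 in
Required I = P_cr·L_e²/(π²E) = 1.208×10^5 × 32.60² / (π² × 3.00×10^7) = 0.4335 in⁴
Rectangle, weak axis: I_min = h·b³/12 with h = 3.99 in fixed  ⇒  b = (12I/h)^(1/3) = 1.09 in

b ≈ 1.09 in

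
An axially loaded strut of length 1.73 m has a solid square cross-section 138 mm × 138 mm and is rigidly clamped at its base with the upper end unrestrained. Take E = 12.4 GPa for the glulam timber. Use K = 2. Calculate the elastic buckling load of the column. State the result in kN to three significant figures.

P_cr ≈ 309 kN

I = a⁴/12 = 138⁴/12 = 3.022×10^7 mm⁴
I = 3.022×10^7 mm⁴ = 3.022×10^-5 m⁴
Effective length L_e = K·L = 2 × 1.73 = 3.460 m
P_cr = π²EI / L_e² = π² × 12.4×10⁹ × 3.022×10^-5 / 3.460² = 3.090×10^5 N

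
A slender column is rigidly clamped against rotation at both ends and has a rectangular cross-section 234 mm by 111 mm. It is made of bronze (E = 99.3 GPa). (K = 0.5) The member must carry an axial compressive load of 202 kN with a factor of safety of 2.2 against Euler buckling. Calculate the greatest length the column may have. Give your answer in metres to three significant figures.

L_max ≈ 15.3 m

Buckling occurs about the weak axis: I_min = h·b³/12 with b = 111 mm (the shorter side).
I_min = 234×111³/12 = 2.667×10^7 mm⁴
I = 2.667×10^-5 m⁴
Required critical load P_cr = n·P = 2.2 × 202 = 444.4 kN = 4.444×10^5 N
From P_cr = π²EI/(K·L)²:  L = (1/K)·√(π²EI/P_cr) = (1/0.5)·√(π²×9.93×10^10×2.667×10^-5/4.444×10^5)
L = 15.3 m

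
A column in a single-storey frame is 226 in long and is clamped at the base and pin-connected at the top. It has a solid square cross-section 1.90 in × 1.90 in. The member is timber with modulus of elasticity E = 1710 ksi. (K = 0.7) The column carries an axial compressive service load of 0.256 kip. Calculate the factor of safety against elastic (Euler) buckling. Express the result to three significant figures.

n ≈ 2.86

I = a⁴/12 = 1.90⁴/12 = 1.086 in⁴
Effective length L_e = K·L = 0.7 × 226 = 158.2 in
P_cr = π²EI / L_e² = π² × 1710×10³ × 1.086 / 158.2² = 732.3 lb
Factor of safety n = P_cr / P = 0.73235 / 0.256 = 2.86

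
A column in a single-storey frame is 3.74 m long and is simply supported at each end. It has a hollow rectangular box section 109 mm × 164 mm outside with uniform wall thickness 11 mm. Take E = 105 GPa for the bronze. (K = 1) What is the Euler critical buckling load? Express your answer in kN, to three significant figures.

P_cr ≈ 734 kN

Inner dimensions: h_i = 164 − 2×11 = 142.0 mm, b_i = 109 − 2×11 = 87.00 mm
Weak-axis I_min = (h_o·b_o³ − h_i·b_i³)/12 with b_o = 109, b_i = 87.00 mm (shorter outer/inner sides).
I_min = (164×109³ − 142.0×87.00³)/12 = 9.906×10^6 mm⁴
I = 9.906×10^6 mm⁴ = 9.906×10^-6 m⁴
Effective length L_e = K·L = 1 × 3.74 = 3.740 m
P_cr = π²EI / L_e² = π² × 105×10⁹ × 9.906×10^-6 / 3.740² = 7.339×10^5 N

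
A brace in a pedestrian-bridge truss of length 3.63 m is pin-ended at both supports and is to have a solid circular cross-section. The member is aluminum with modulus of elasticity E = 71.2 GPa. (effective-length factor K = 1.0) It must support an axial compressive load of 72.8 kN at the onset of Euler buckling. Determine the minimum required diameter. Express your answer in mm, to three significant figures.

L_e = K·L = 1 × 3.63 = 3.630 m
Required I = P_cr·L_e²/(π²E) = 7.280×10^4 × 3.630² / (π² × 7.12×10^10) = 1.365×10^-6 m⁴
I_req = 1.365×10^6 mm⁴
Solid circle: I = πd⁴/64  ⇒  d = (64I/π)^(1/4) = (64×1.365×10^6/π)^(1/4) = 72.6 mm

d ≈ 72.6 mm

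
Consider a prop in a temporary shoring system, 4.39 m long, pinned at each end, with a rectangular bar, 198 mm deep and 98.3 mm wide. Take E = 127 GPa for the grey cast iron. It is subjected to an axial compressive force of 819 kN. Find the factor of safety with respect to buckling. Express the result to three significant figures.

Buckling occurs about the weak axis: I_min = h·b³/12 with b = 98.3 mm (the shorter side).
I_min = 198×98.3³/12 = 1.567×10^7 mm⁴
I = 1.567×10^7 mm⁴ = 1.567×10^-5 m⁴
Effective length L_e = K·L = 1 × 4.39 = 4.390 m
P_cr = π²EI / L_e² = π² × 127×10⁹ × 1.567×10^-5 / 4.390² = 1.019×10^6 N
Factor of safety n = P_cr / P = 1019.3 / 819 = 1.24

n ≈ 1.24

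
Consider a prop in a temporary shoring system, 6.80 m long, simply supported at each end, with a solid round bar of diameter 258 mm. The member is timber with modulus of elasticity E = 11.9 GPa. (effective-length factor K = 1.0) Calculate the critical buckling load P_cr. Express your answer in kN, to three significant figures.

I = πd⁴/64 = π×258⁴/64 = 2.175×10^8 mm⁴
I = 2.175×10^8 mm⁴ = 2.175×10^-4 m⁴
Effective length L_e = K·L = 1 × 6.80 = 6.800 m
P_cr = π²EI / L_e² = π² × 11.9×10⁹ × 2.175×10^-4 / 6.800² = 5.524×10^5 N

P_cr ≈ 552 kN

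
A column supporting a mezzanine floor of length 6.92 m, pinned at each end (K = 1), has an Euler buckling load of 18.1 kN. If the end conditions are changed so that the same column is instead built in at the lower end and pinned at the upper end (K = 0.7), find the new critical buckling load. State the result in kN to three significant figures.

P_cr ∝ 1/K², so P_cr,new = P_cr,old × (K_old/K_new)² = 18.1 × (1/0.7)²
= 18.1 × 2.041 = 36.9 kN

P_cr ≈ 36.9 kN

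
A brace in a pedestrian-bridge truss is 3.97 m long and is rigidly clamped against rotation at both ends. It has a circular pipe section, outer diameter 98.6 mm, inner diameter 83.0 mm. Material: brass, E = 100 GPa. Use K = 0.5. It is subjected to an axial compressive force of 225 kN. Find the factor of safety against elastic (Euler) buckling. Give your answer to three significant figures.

d_o = 98.6 mm, d_i = 83.0 mm
I = π(d_o⁴ − d_i⁴)/64 = π(98.6⁴ − 83.00⁴)/64 = 2.310×10^6 mm⁴
I = 2.310×10^6 mm⁴ = 2.310×10^-6 m⁴
Effective length L_e = K·L = 0.5 × 3.97 = 1.985 m
P_cr = π²EI / L_e² = π² × 100×10⁹ × 2.310×10^-6 / 1.985² = 5.786×10^5 N
Factor of safety n = P_cr / P = 578.61 / 225 = 2.57

n ≈ 2.57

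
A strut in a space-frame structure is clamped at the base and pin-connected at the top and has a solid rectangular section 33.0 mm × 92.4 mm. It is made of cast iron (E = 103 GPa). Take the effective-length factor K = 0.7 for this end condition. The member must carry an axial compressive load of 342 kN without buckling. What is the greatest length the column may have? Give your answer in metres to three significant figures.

Buckling occurs about the weak axis: I_min = h·b³/12 with b = 33.0 mm (the shorter side).
I_min = 92.4×33.0³/12 = 2.767×10^5 mm⁴
I = 2.767×10^-7 m⁴
At the buckling limit P_cr = P = 3.420×10^5 N
From P_cr = π²EI/(K·L)²:  L = (1/K)·√(π²EI/P_cr) = (1/0.7)·√(π²×1.03×10^11×2.767×10^-7/3.420×10^5)
L = 1.30 m

L_max ≈ 1.30 m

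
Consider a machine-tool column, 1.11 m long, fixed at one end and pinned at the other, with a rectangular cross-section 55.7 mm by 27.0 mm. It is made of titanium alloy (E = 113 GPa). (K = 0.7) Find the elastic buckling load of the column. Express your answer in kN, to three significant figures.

Buckling occurs about the weak axis: I_min = h·b³/12 with b = 27.0 mm (the shorter side).
I_min = 55.7×27.0³/12 = 9.136×10^4 mm⁴
I = 9.136×10^4 mm⁴ = 9.136×10^-8 m⁴
Effective length L_e = K·L = 0.7 × 1.11 = 0.7770 m
P_cr = π²EI / L_e² = π² × 113×10⁹ × 9.136×10^-8 / 0.7770² = 1.688×10^5 N

P_cr ≈ 169 kN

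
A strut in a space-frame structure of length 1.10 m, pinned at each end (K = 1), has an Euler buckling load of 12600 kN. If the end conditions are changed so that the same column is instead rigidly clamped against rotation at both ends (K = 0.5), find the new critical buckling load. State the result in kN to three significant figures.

P_cr ≈ 50400 kN

P_cr ∝ 1/K², so P_cr,new = P_cr,old × (K_old/K_new)² = 12600 × (1/0.5)²
= 12600 × 4.000 = 50400 kN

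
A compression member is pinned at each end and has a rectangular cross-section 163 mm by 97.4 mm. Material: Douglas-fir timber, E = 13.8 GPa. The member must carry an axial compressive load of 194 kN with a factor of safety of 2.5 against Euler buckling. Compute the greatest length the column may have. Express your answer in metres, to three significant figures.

Buckling occurs about the weak axis: I_min = h·b³/12 with b = 97.4 mm (the shorter side).
I_min = 163×97.4³/12 = 1.255×10^7 mm⁴
I = 1.255×10^-5 m⁴
Required critical load P_cr = n·P = 2.5 × 194 = 485.0 kN = 4.850×10^5 N
From P_cr = π²EI/(K·L)²:  L = (1/K)·√(π²EI/P_cr) = (1/1)·√(π²×1.38×10^10×1.255×10^-5/4.850×10^5)
L = 1.88 m

L_max ≈ 1.88 m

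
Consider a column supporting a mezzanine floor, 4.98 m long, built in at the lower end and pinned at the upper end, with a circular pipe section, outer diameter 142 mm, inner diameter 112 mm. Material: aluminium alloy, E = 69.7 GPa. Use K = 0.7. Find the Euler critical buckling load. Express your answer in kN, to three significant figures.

P_cr ≈ 693 kN

d_o = 142 mm, d_i = 112 mm
I = π(d_o⁴ − d_i⁴)/64 = π(142⁴ − 112.0⁴)/64 = 1.223×10^7 mm⁴
I = 1.223×10^7 mm⁴ = 1.223×10^-5 m⁴
Effective length L_e = K·L = 0.7 × 4.98 = 3.486 m
P_cr = π²EI / L_e² = π² × 69.7×10⁹ × 1.223×10^-5 / 3.486² = 6.926×10^5 N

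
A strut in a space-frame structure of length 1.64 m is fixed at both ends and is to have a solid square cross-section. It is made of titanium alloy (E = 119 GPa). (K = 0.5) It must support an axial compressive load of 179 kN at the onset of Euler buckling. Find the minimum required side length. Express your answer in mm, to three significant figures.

L_e = K·L = 0.5 × 1.64 = 0.8200 m
Required I = P_cr·L_e²/(π²E) = 1.790×10^5 × 0.8200² / (π² × 1.19×10^11) = 1.025×10^-7 m⁴
I_req = 1.025×10^5 mm⁴
Solid square: I = a⁴/12  ⇒  a = (12I)^(1/4) = (12×1.025×10^5)^(1/4) = 33.3 mm

a ≈ 33.3 mm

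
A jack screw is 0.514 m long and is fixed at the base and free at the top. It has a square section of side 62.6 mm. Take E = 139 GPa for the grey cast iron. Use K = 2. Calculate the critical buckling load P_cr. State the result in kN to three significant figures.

I = a⁴/12 = 62.6⁴/12 = 1.280×10^6 mm⁴
I = 1.280×10^6 mm⁴ = 1.280×10^-6 m⁴
Effective length L_e = K·L = 2 × 0.514 = 1.028 m
P_cr = π²EI / L_e² = π² × 139×10⁹ × 1.280×10^-6 / 1.028² = 1.661×10^6 N

P_cr ≈ 1660 kN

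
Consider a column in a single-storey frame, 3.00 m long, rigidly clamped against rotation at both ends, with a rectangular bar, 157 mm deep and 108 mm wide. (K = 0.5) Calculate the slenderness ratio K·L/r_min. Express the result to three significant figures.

For a rectangle r_min = b/√12 = 108/√12 = 31.18 mm
L_e = K·L = 0.5 × 3.00 m = 1.500 m = 1500.0 mm
λ = L_e / r_min = 1500.0 / 31.18 = 48.1

λ ≈ 48.1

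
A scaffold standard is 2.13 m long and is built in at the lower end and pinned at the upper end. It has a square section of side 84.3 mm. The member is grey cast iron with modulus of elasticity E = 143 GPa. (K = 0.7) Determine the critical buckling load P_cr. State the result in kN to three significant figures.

I = a⁴/12 = 84.3⁴/12 = 4.209×10^6 mm⁴
I = 4.209×10^6 mm⁴ = 4.209×10^-6 m⁴
Effective length L_e = K·L = 0.7 × 2.13 = 1.491 m
P_cr = π²EI / L_e² = π² × 143×10⁹ × 4.209×10^-6 / 1.491² = 2.672×10^6 N

P_cr ≈ 2670 kN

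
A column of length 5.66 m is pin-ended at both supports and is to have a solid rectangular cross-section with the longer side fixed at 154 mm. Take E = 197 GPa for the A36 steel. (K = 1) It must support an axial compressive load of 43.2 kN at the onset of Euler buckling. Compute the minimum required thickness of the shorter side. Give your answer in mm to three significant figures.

L_e = K·L = 1 × 5.66 = 5.660 m
Required I = P_cr·L_e²/(π²E) = 4.320×10^4 × 5.660² / (π² × 1.97×10^11) = 7.118×10^-7 m⁴
I_req = 7.118×10^5 mm⁴
Rectangle, weak axis: I_min = h·b³/12 with h = 154 mm fixed  ⇒  b = (12I/h)^(1/3) = 38.1 mm

b ≈ 38.1 mm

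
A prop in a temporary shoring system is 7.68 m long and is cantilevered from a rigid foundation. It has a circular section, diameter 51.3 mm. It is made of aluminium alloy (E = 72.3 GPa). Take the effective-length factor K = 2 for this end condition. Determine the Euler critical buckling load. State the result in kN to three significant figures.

I = πd⁴/64 = π×51.3⁴/64 = 3.400×10^5 mm⁴
I = 3.400×10^5 mm⁴ = 3.400×10^-7 m⁴
Effective length L_e = K·L = 2 × 7.68 = 15.36 m
P_cr = π²EI / L_e² = π² × 72.3×10⁹ × 3.400×10^-7 / 15.36² = 1.028×10^3 N

P_cr ≈ 1.03 kN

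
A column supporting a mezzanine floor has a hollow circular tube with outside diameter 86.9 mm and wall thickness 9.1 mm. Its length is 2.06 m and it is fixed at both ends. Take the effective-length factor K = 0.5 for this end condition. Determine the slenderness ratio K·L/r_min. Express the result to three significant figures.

λ ≈ 37.2

Inner diameter d_i = 86.9 − 2×9.1 = 68.70 mm
I = π(d_o⁴ − d_i⁴)/64 = π(86.9⁴ − 68.70⁴)/64 = 1.706×10^6 mm⁴
A = 2.224×10^3 mm²;  r_min = √(I/A) = √(1.706×10^6/2.224×10^3) = 27.69 mm
L_e = K·L = 0.5 × 2.06 m = 1.030 m = 1030.0 mm
λ = L_e / r_min = 1030.0 / 27.69 = 37.2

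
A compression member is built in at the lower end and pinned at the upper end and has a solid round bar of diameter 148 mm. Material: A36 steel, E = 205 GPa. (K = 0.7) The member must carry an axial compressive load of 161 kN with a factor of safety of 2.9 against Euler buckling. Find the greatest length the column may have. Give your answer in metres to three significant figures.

I = πd⁴/64 = π×148⁴/64 = 2.355×10^7 mm⁴
I = 2.355×10^-5 m⁴
Required critical load P_cr = n·P = 2.9 × 161 = 466.9 kN = 4.669×10^5 N
From P_cr = π²EI/(K·L)²:  L = (1/K)·√(π²EI/P_cr) = (1/0.7)·√(π²×2.05×10^11×2.355×10^-5/4.669×10^5)
L = 14.4 m

L_max ≈ 14.4 m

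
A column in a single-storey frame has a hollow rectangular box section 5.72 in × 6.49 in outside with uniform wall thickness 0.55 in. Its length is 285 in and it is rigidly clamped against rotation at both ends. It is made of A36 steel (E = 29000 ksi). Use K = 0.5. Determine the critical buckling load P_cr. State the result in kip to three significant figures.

Inner dimensions: h_i = 6.49 − 2×0.55 = 5.390 in, b_i = 5.72 − 2×0.55 = 4.620 in
Weak-axis I_min = (h_o·b_o³ − h_i·b_i³)/12 with b_o = 5.72, b_i = 4.620 in (shorter outer/inner sides).
I_min = (6.49×5.72³ − 5.390×4.620³)/12 = 56.92 in⁴
Effective length L_e = K·L = 0.5 × 285 = 142.5 in
P_cr = π²EI / L_e² = π² × 29000×10³ × 56.92 / 142.5² = 8.023×10^5 lb

P_cr ≈ 802 kip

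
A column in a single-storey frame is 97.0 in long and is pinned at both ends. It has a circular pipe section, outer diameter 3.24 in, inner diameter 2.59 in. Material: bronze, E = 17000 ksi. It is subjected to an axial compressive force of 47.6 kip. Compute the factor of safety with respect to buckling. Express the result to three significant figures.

d_o = 3.24 in, d_i = 2.59 in
I = π(d_o⁴ − d_i⁴)/64 = π(3.24⁴ − 2.590⁴)/64 = 3.201 in⁴
Effective length L_e = K·L = 1 × 97.0 = 97.00 in
P_cr = π²EI / L_e² = π² × 17000×10³ × 3.201 / 97.00² = 5.707×10^4 lb
Factor of safety n = P_cr / P = 57.073 / 47.6 = 1.20

n ≈ 1.20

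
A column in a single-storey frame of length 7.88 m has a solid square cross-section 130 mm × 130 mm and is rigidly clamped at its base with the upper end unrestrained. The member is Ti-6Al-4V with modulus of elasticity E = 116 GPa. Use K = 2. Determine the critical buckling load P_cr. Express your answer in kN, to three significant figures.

P_cr ≈ 110 kN

I = a⁴/12 = 130⁴/12 = 2.380×10^7 mm⁴
I = 2.380×10^7 mm⁴ = 2.380×10^-5 m⁴
Effective length L_e = K·L = 2 × 7.88 = 15.76 m
P_cr = π²EI / L_e² = π² × 116×10⁹ × 2.380×10^-5 / 15.76² = 1.097×10^5 N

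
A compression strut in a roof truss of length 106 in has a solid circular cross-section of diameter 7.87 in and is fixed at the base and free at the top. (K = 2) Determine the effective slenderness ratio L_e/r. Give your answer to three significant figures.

λ ≈ 108

For a solid circle r = d/4 = 7.87/4 = 1.968 in
L_e = K·L = 2 × 106 = 212.0 in
λ = L_e / r_min = 212.00 / 1.968 = 108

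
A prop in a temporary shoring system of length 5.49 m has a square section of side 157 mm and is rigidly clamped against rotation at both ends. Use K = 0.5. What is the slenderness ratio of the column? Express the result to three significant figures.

λ ≈ 60.6

For a square r = a/√12 = 157/√12 = 45.32 mm
L_e = K·L = 0.5 × 5.49 m = 2.745 m = 2745.0 mm
λ = L_e / r_min = 2745.0 / 45.32 = 60.6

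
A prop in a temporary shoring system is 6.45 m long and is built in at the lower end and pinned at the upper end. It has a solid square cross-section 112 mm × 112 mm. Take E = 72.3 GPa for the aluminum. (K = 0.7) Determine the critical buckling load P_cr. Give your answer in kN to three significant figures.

P_cr ≈ 459 kN

I = a⁴/12 = 112⁴/12 = 1.311×10^7 mm⁴
I = 1.311×10^7 mm⁴ = 1.311×10^-5 m⁴
Effective length L_e = K·L = 0.7 × 6.45 = 4.515 m
P_cr = π²EI / L_e² = π² × 72.3×10⁹ × 1.311×10^-5 / 4.515² = 4.590×10^5 N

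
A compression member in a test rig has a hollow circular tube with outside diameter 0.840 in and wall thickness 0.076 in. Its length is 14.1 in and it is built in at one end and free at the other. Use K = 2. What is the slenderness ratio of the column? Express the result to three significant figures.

Inner diameter d_i = 0.840 − 2×0.076 = 0.6880 in
I = π(d_o⁴ − d_i⁴)/64 = π(0.840⁴ − 0.6880⁴)/64 = 1.344×10^-2 in⁴
A = 0.1824 in²;  r_min = √(I/A) = √(1.344×10^-2/0.1824) = 0.2714 in
L_e = K·L = 2 × 14.1 = 28.20 in
λ = L_e / r_min = 28.200 / 0.2714 = 104

λ ≈ 104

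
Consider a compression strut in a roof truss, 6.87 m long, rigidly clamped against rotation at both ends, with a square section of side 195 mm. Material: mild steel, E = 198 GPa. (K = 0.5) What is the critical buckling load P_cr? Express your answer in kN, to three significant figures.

P_cr ≈ 20000 kN

I = a⁴/12 = 195⁴/12 = 1.205×10^8 mm⁴
I = 1.205×10^8 mm⁴ = 1.205×10^-4 m⁴
Effective length L_e = K·L = 0.5 × 6.87 = 3.435 m
P_cr = π²EI / L_e² = π² × 198×10⁹ × 1.205×10^-4 / 3.435² = 1.996×10^7 N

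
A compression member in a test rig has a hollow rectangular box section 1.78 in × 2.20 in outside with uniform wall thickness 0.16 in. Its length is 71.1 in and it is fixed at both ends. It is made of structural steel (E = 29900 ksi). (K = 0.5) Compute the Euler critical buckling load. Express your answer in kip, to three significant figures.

Inner dimensions: h_i = 2.20 − 2×0.16 = 1.880 in, b_i = 1.78 − 2×0.16 = 1.460 in
Weak-axis I_min = (h_o·b_o³ − h_i·b_i³)/12 with b_o = 1.78, b_i = 1.460 in (shorter outer/inner sides).
I_min = (2.20×1.78³ − 1.880×1.460³)/12 = 0.5464 in⁴
Effective length L_e = K·L = 0.5 × 71.1 = 35.55 in
P_cr = π²EI / L_e² = π² × 29900×10³ × 0.5464 / 35.55² = 1.276×10^5 lb

P_cr ≈ 128 kip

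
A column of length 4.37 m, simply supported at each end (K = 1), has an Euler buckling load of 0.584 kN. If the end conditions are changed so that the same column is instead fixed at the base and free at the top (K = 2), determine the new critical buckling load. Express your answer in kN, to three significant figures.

P_cr ∝ 1/K², so P_cr,new = P_cr,old × (K_old/K_new)² = 0.584 × (1/2)²
= 0.584 × 0.2500 = 0.146 kN

P_cr ≈ 0.146 kN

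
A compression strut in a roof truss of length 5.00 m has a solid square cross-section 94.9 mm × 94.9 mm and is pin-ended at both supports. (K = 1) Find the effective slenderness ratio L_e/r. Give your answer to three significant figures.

λ ≈ 183

I = a⁴/12 = 94.9⁴/12 = 6.759×10^6 mm⁴
A = 9.006×10^3 mm²;  r_min = √(I/A) = √(6.759×10^6/9.006×10^3) = 27.40 mm
L_e = K·L = 1 × 5.00 m = 5.000 m = 5000.0 mm
λ = L_e / r_min = 5000.0 / 27.40 = 183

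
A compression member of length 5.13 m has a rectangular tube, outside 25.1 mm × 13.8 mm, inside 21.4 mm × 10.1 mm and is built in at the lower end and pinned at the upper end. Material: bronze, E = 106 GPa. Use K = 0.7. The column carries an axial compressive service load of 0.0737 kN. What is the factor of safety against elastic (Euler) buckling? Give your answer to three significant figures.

Weak-axis I_min = (h_o·b_o³ − h_i·b_i³)/12 with b_o = 13.8, b_i = 10.10 mm (shorter outer/inner sides).
I_min = (25.1×13.8³ − 21.40×10.10³)/12 = 3.660×10^3 mm⁴
I = 3.660×10^3 mm⁴ = 3.660×10^-9 m⁴
Effective length L_e = K·L = 0.7 × 5.13 = 3.591 m
P_cr = π²EI / L_e² = π² × 106×10⁹ × 3.660×10^-9 / 3.591² = 296.9 N
Factor of safety n = P_cr / P = 0.29691 / 0.0737 = 4.03

n ≈ 4.03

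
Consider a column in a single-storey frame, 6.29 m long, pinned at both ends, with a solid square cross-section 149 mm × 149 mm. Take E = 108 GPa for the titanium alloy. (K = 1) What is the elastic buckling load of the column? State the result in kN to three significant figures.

I = a⁴/12 = 149⁴/12 = 4.107×10^7 mm⁴
I = 4.107×10^7 mm⁴ = 4.107×10^-5 m⁴
Effective length L_e = K·L = 1 × 6.29 = 6.290 m
P_cr = π²EI / L_e² = π² × 108×10⁹ × 4.107×10^-5 / 6.290² = 1.107×10^6 N

P_cr ≈ 1110 kN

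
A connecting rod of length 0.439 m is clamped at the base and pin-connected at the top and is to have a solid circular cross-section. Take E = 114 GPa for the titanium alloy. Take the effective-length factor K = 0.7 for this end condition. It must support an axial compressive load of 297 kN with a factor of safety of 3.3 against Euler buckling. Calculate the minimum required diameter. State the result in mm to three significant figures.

Required P_cr = n·P = 3.3 × 297 = 980.1 kN
L_e = K·L = 0.7 × 0.439 = 0.3073 m
Required I = P_cr·L_e²/(π²E) = 9.801×10^5 × 0.3073² / (π² × 1.14×10^11) = 8.226×10^-8 m⁴
I_req = 8.226×10^4 mm⁴
Solid circle: I = πd⁴/64  ⇒  d = (64I/π)^(1/4) = (64×8.226×10^4/π)^(1/4) = 36.0 mm

d ≈ 36.0 mm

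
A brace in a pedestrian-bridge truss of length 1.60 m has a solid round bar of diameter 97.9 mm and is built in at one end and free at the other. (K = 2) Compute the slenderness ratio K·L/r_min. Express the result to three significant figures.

λ ≈ 131

For a solid circle r = d/4 = 97.9/4 = 24.48 mm
L_e = K·L = 2 × 1.60 m = 3.200 m = 3200.0 mm
λ = L_e / r_min = 3200.0 / 24.48 = 131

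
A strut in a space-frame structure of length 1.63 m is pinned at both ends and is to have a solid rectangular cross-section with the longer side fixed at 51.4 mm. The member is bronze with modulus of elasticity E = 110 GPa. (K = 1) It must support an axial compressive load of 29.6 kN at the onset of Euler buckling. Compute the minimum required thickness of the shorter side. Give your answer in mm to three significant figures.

b ≈ 25.7 mm

L_e = K·L = 1 × 1.63 = 1.630 m
Required I = P_cr·L_e²/(π²E) = 2.960×10^4 × 1.630² / (π² × 1.10×10^11) = 7.244×10^-8 m⁴
I_req = 7.244×10^4 mm⁴
Rectangle, weak axis: I_min = h·b³/12 with h = 51.4 mm fixed  ⇒  b = (12I/h)^(1/3) = 25.7 mm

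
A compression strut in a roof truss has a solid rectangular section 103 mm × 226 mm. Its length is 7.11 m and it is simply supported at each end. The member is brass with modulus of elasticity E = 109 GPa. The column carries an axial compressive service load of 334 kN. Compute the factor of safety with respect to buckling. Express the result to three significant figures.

n ≈ 1.31

Buckling occurs about the weak axis: I_min = h·b³/12 with b = 103 mm (the shorter side).
I_min = 226×103³/12 = 2.058×10^7 mm⁴
I = 2.058×10^7 mm⁴ = 2.058×10^-5 m⁴
Effective length L_e = K·L = 1 × 7.11 = 7.110 m
P_cr = π²EI / L_e² = π² × 109×10⁹ × 2.058×10^-5 / 7.110² = 4.380×10^5 N
Factor of safety n = P_cr / P = 437.95 / 334 = 1.31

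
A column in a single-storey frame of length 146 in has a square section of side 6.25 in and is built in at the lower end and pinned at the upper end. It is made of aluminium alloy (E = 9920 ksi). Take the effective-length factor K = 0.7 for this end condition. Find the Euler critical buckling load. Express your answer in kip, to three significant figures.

P_cr ≈ 1190 kip

I = a⁴/12 = 6.25⁴/12 = 127.2 in⁴
Effective length L_e = K·L = 0.7 × 146 = 102.2 in
P_cr = π²EI / L_e² = π² × 9920×10³ × 127.2 / 102.2² = 1.192×10^6 lb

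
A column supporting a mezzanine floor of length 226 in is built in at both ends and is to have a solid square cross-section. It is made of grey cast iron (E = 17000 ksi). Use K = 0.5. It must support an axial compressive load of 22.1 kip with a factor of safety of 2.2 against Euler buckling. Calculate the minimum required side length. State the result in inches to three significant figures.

Required P_cr = n·P = 2.2 × 22.1 = 48.62 kip
L_e = K·L = 0.5 × 226 = 113.0 in
Required I = P_cr·L_e²/(π²E) = 4.862×10^4 × 113.0² / (π² × 1.70×10^7) = 3.700 in⁴
Solid square: I = a⁴/12  ⇒  a = (12I)^(1/4) = (12×3.700)^(1/4) = 2.58 in

a ≈ 2.58 in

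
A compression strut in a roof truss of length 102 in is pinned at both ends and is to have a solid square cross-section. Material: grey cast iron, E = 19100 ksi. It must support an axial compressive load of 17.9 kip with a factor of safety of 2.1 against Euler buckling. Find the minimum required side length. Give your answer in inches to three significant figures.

Required P_cr = n·P = 2.1 × 17.9 = 37.59 kip
L_e = K·L = 1 × 102 = 102.0 in
Required I = P_cr·L_e²/(π²E) = 3.759×10^4 × 102.0² / (π² × 1.91×10^7) = 2.075 in⁴
Solid square: I = a⁴/12  ⇒  a = (12I)^(1/4) = (12×2.075)^(1/4) = 2.23 in

a ≈ 2.23 in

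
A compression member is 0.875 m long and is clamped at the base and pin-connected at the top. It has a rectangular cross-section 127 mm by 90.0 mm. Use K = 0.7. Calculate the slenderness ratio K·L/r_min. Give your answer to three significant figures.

λ ≈ 23.6

Buckling occurs about the weak axis: I_min = h·b³/12 with b = 90.0 mm (the shorter side).
I_min = 127×90.0³/12 = 7.715×10^6 mm⁴
A = 1.143×10^4 mm²;  r_min = √(I/A) = √(7.715×10^6/1.143×10^4) = 25.98 mm
L_e = K·L = 0.7 × 0.875 m = 0.6125 m = 612.50 mm
λ = L_e / r_min = 612.50 / 25.98 = 23.6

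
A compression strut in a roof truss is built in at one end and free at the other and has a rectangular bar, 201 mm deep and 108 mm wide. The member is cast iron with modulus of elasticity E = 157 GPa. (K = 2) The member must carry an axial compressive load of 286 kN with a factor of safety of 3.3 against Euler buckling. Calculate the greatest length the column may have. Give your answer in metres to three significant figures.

L_max ≈ 2.94 m

Buckling occurs about the weak axis: I_min = h·b³/12 with b = 108 mm (the shorter side).
I_min = 201×108³/12 = 2.110×10^7 mm⁴
I = 2.110×10^-5 m⁴
Required critical load P_cr = n·P = 3.3 × 286 = 943.8 kN = 9.438×10^5 N
From P_cr = π²EI/(K·L)²:  L = (1/K)·√(π²EI/P_cr) = (1/2)·√(π²×1.57×10^11×2.110×10^-5/9.438×10^5)
L = 2.94 m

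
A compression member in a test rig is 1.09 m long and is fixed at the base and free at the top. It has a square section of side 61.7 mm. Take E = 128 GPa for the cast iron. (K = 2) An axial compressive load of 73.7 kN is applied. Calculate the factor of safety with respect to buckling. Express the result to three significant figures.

n ≈ 4.36

I = a⁴/12 = 61.7⁴/12 = 1.208×10^6 mm⁴
I = 1.208×10^6 mm⁴ = 1.208×10^-6 m⁴
Effective length L_e = K·L = 2 × 1.09 = 2.180 m
P_cr = π²EI / L_e² = π² × 128×10⁹ × 1.208×10^-6 / 2.180² = 3.210×10^5 N
Factor of safety n = P_cr / P = 321.04 / 73.7 = 4.36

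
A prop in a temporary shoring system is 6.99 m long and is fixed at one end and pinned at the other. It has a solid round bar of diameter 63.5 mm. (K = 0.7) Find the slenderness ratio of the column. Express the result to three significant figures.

I = πd⁴/64 = π×63.5⁴/64 = 7.981×10^5 mm⁴
A = 3.167×10^3 mm²;  r_min = √(I/A) = √(7.981×10^5/3.167×10^3) = 15.88 mm
L_e = K·L = 0.7 × 6.99 m = 4.893 m = 4893.0 mm
λ = L_e / r_min = 4893.0 / 15.88 = 308

λ ≈ 308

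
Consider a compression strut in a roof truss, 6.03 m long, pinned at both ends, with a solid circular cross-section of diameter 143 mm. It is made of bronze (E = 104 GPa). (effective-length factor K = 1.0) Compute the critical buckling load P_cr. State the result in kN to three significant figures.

P_cr ≈ 579 kN

I = πd⁴/64 = π×143⁴/64 = 2.053×10^7 mm⁴
I = 2.053×10^7 mm⁴ = 2.053×10^-5 m⁴
Effective length L_e = K·L = 1 × 6.03 = 6.030 m
P_cr = π²EI / L_e² = π² × 104×10⁹ × 2.053×10^-5 / 6.030² = 5.794×10^5 N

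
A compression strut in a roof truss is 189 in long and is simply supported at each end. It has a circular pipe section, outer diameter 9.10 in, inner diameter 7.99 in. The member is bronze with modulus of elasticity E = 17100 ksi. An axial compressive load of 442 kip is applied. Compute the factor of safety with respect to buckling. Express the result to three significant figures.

d_o = 9.10 in, d_i = 7.99 in
I = π(d_o⁴ − d_i⁴)/64 = π(9.10⁴ − 7.990⁴)/64 = 136.6 in⁴
Effective length L_e = K·L = 1 × 189 = 189.0 in
P_cr = π²EI / L_e² = π² × 17100×10³ × 136.6 / 189.0² = 6.452×10^5 lb
Factor of safety n = P_cr / P = 645.19 / 442 = 1.46

n ≈ 1.46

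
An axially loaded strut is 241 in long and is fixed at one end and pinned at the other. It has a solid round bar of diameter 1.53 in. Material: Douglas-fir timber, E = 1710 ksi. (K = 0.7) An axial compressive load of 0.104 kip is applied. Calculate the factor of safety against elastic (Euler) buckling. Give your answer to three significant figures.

I = πd⁴/64 = π×1.53⁴/64 = 0.2690 in⁴
Effective length L_e = K·L = 0.7 × 241 = 168.7 in
P_cr = π²EI / L_e² = π² × 1710×10³ × 0.2690 / 168.7² = 159.5 lb
Factor of safety n = P_cr / P = 0.15951 / 0.104 = 1.53

n ≈ 1.53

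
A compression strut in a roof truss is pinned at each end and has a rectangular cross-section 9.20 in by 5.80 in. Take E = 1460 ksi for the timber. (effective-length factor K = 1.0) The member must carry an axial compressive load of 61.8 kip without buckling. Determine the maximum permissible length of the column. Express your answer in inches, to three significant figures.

L_max ≈ 187 in

Buckling occurs about the weak axis: I_min = h·b³/12 with b = 5.80 in (the shorter side).
I_min = 9.20×5.80³/12 = 149.6 in⁴
At the buckling limit P_cr = P = 6.180×10^4 lb
From P_cr = π²EI/(K·L)²:  L = (1/K)·√(π²EI/P_cr) = (1/1)·√(π²×1.46×10^6×149.6/6.180×10^4)
L = 187 in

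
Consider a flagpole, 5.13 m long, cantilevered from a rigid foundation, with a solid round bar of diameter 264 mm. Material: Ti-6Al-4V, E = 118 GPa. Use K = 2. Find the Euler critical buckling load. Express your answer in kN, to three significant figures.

I = πd⁴/64 = π×264⁴/64 = 2.384×10^8 mm⁴
I = 2.384×10^8 mm⁴ = 2.384×10^-4 m⁴
Effective length L_e = K·L = 2 × 5.13 = 10.26 m
P_cr = π²EI / L_e² = π² × 118×10⁹ × 2.384×10^-4 / 10.26² = 2.638×10^6 N

P_cr ≈ 2640 kN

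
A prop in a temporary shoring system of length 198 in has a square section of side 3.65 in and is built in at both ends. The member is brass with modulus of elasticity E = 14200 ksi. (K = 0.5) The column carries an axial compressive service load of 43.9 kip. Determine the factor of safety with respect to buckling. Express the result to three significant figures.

I = a⁴/12 = 3.65⁴/12 = 14.79 in⁴
Effective length L_e = K·L = 0.5 × 198 = 99.00 in
P_cr = π²EI / L_e² = π² × 14200×10³ × 14.79 / 99.00² = 2.115×10^5 lb
Factor of safety n = P_cr / P = 211.50 / 43.9 = 4.82

n ≈ 4.82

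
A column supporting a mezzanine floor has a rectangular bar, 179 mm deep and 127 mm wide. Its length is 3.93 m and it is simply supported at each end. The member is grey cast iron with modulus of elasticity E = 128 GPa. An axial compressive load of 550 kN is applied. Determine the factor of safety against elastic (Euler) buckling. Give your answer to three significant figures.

n ≈ 4.54

Buckling occurs about the weak axis: I_min = h·b³/12 with b = 127 mm (the shorter side).
I_min = 179×127³/12 = 3.056×10^7 mm⁴
I = 3.056×10^7 mm⁴ = 3.056×10^-5 m⁴
Effective length L_e = K·L = 1 × 3.93 = 3.930 m
P_cr = π²EI / L_e² = π² × 128×10⁹ × 3.056×10^-5 / 3.930² = 2.499×10^6 N
Factor of safety n = P_cr / P = 2499.2 / 550 = 4.54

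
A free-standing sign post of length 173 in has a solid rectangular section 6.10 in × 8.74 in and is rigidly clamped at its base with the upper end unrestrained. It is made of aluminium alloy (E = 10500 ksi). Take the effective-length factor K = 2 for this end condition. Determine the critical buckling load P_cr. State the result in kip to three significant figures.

P_cr ≈ 143 kip

Buckling occurs about the weak axis: I_min = h·b³/12 with b = 6.10 in (the shorter side).
I_min = 8.74×6.10³/12 = 165.3 in⁴
Effective length L_e = K·L = 2 × 173 = 346.0 in
P_cr = π²EI / L_e² = π² × 10500×10³ × 165.3 / 346.0² = 1.431×10^5 lb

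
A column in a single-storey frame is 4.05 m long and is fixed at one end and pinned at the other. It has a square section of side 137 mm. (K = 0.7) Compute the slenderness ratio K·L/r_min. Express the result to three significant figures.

For a square r = a/√12 = 137/√12 = 39.55 mm
L_e = K·L = 0.7 × 4.05 m = 2.835 m = 2835.0 mm
λ = L_e / r_min = 2835.0 / 39.55 = 71.7

λ ≈ 71.7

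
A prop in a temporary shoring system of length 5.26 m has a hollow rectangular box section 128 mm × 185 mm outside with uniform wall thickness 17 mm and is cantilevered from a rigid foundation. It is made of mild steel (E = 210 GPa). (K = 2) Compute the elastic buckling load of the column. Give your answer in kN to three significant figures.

Inner dimensions: h_i = 185 − 2×17 = 151.0 mm, b_i = 128 − 2×17 = 94.00 mm
Weak-axis I_min = (h_o·b_o³ − h_i·b_i³)/12 with b_o = 128, b_i = 94.00 mm (shorter outer/inner sides).
I_min = (185×128³ − 151.0×94.00³)/12 = 2.188×10^7 mm⁴
I = 2.188×10^7 mm⁴ = 2.188×10^-5 m⁴
Effective length L_e = K·L = 2 × 5.26 = 10.52 m
P_cr = π²EI / L_e² = π² × 210×10⁹ × 2.188×10^-5 / 10.52² = 4.098×10^5 N

P_cr ≈ 410 kN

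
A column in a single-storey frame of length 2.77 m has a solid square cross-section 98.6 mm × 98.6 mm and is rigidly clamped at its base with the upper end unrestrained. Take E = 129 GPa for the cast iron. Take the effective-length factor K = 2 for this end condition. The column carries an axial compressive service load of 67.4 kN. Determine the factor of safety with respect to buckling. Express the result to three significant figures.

I = a⁴/12 = 98.6⁴/12 = 7.876×10^6 mm⁴
I = 7.876×10^6 mm⁴ = 7.876×10^-6 m⁴
Effective length L_e = K·L = 2 × 2.77 = 5.540 m
P_cr = π²EI / L_e² = π² × 129×10⁹ × 7.876×10^-6 / 5.540² = 3.267×10^5 N
Factor of safety n = P_cr / P = 326.74 / 67.4 = 4.85

n ≈ 4.85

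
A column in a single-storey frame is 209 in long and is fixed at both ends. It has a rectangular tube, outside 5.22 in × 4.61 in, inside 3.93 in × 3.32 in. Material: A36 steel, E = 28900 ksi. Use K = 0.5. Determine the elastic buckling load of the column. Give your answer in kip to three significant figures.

Weak-axis I_min = (h_o·b_o³ − h_i·b_i³)/12 with b_o = 4.61, b_i = 3.320 in (shorter outer/inner sides).
I_min = (5.22×4.61³ − 3.930×3.320³)/12 = 30.63 in⁴
Effective length L_e = K·L = 0.5 × 209 = 104.5 in
P_cr = π²EI / L_e² = π² × 28900×10³ × 30.63 / 104.5² = 8.001×10^5 lb

P_cr ≈ 800 kip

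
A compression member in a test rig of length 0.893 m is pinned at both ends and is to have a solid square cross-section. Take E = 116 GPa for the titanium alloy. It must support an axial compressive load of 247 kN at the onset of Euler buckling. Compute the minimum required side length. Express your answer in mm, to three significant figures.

L_e = K·L = 1 × 0.893 = 0.8930 m
Required I = P_cr·L_e²/(π²E) = 2.470×10^5 × 0.8930² / (π² × 1.16×10^11) = 1.720×10^-7 m⁴
I_req = 1.720×10^5 mm⁴
Solid square: I = a⁴/12  ⇒  a = (12I)^(1/4) = (12×1.720×10^5)^(1/4) = 37.9 mm

a ≈ 37.9 mm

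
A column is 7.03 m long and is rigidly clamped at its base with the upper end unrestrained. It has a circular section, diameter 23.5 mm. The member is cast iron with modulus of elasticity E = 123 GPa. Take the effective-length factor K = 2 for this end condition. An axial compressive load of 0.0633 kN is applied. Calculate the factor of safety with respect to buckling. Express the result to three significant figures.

n ≈ 1.45

I = πd⁴/64 = π×23.5⁴/64 = 1.497×10^4 mm⁴
I = 1.497×10^4 mm⁴ = 1.497×10^-8 m⁴
Effective length L_e = K·L = 2 × 7.03 = 14.06 m
P_cr = π²EI / L_e² = π² × 123×10⁹ × 1.497×10^-8 / 14.06² = 91.93 N
Factor of safety n = P_cr / P = 0.091934 / 0.0633 = 1.45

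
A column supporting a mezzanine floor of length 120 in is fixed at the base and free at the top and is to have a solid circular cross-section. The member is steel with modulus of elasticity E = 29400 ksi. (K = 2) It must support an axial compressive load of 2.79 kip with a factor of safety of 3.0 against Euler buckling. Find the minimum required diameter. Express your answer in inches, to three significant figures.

d ≈ 2.41 in

Required P_cr = n·P = 3.0 × 2.79 = 8.370 kip
L_e = K·L = 2 × 120 = 240.0 in
Required I = P_cr·L_e²/(π²E) = 8.370×10^3 × 240.0² / (π² × 2.94×10^7) = 1.662 in⁴
Solid circle: I = πd⁴/64  ⇒  d = (64I/π)^(1/4) = (64×1.662/π)^(1/4) = 2.41 in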